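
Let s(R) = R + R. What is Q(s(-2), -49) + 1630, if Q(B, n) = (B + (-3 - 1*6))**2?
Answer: 1799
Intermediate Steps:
s(R) = 2*R
Q(B, n) = (-9 + B)**2 (Q(B, n) = (B + (-3 - 6))**2 = (B - 9)**2 = (-9 + B)**2)
Q(s(-2), -49) + 1630 = (-9 + 2*(-2))**2 + 1630 = (-9 - 4)**2 + 1630 = (-13)**2 + 1630 = 169 + 1630 = 1799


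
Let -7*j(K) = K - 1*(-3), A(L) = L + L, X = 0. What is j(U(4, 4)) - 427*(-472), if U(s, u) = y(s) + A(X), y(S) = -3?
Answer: 201544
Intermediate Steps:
A(L) = 2*L
U(s, u) = -3 (U(s, u) = -3 + 2*0 = -3 + 0 = -3)
j(K) = -3/7 - K/7 (j(K) = -(K - 1*(-3))/7 = -(K + 3)/7 = -(3 + K)/7 = -3/7 - K/7)
j(U(4, 4)) - 427*(-472) = (-3/7 - ⅐*(-3)) - 427*(-472) = (-3/7 + 3/7) + 201544 = 0 + 201544 = 201544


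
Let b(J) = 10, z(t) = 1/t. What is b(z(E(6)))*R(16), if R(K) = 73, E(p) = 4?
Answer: 730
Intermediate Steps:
z(t) = 1/t
b(z(E(6)))*R(16) = 10*73 = 730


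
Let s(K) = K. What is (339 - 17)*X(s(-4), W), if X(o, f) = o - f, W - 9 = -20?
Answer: 2254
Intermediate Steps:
W = -11 (W = 9 - 20 = -11)
(339 - 17)*X(s(-4), W) = (339 - 17)*(-4 - 1*(-11)) = 322*(-4 + 11) = 322*7 = 2254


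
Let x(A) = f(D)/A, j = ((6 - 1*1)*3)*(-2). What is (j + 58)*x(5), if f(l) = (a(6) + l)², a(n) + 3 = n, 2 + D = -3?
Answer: 112/5 ≈ 22.400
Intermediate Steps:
D = -5 (D = -2 - 3 = -5)
a(n) = -3 + n
j = -30 (j = ((6 - 1)*3)*(-2) = (5*3)*(-2) = 15*(-2) = -30)
f(l) = (3 + l)² (f(l) = ((-3 + 6) + l)² = (3 + l)²)
x(A) = 4/A (x(A) = (3 - 5)²/A = (-2)²/A = 4/A)
(j + 58)*x(5) = (-30 + 58)*(4/5) = 28*(4*(⅕)) = 28*(⅘) = 112/5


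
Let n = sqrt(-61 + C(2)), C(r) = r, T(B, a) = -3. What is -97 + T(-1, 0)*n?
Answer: -97 - 3*I*sqrt(59) ≈ -97.0 - 23.043*I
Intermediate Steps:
n = I*sqrt(59) (n = sqrt(-61 + 2) = sqrt(-59) = I*sqrt(59) ≈ 7.6811*I)
-97 + T(-1, 0)*n = -97 - 3*I*sqrt(59)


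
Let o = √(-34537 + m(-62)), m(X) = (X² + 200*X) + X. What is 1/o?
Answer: -I*√4795/14385 ≈ -0.0048138*I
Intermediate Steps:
m(X) = X² + 201*X
o = 3*I*√4795 (o = √(-34537 - 62*(201 - 62)) = √(-34537 - 62*139) = √(-34537 - 8618) = √(-43155) = 3*I*√4795 ≈ 207.74*I)
1/o = 1/(3*I*√4795) = -I*√4795/14385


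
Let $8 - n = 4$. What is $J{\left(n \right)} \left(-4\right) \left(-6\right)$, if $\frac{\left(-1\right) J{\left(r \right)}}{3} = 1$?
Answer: $-72$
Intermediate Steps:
$n = 4$ ($n = 8 - 4 = 4$)
$J{\left(r \right)} = -3$ ($J{\left(r \right)} = \left(-3\right) 1 = -3$)
$J{\left(n \right)} \left(-4\right) \left(-6\right) = \left(-3\right) \left(-4\right) \left(-6\right) = 12 \left(-6\right) = -72$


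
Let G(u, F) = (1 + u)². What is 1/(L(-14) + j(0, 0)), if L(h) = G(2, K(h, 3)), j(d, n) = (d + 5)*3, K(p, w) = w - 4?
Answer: 1/24 ≈ 0.041667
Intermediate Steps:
K(p, w) = -4 + w
j(d, n) = 15 + 3*d (j(d, n) = (5 + d)*3 = 15 + 3*d)
L(h) = 9 (L(h) = (1 + 2)² = 3² = 9)
1/(L(-14) + j(0, 0)) = 1/(9 + (15 + 3*0)) = 1/(9 + (15 + 0)) = 1/(9 + 15) = 1/24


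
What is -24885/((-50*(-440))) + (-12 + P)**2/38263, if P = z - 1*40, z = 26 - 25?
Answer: -178990551/168357200 ≈ -1.0632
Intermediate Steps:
z = 1
P = -39 (P = 1 - 1*40 = 1 - 40 = -39)
-24885/((-50*(-440))) + (-12 + P)**2/38263 = -24885/((-50*(-440))) + (-12 - 39)**2/38263 = -24885/22000 + (-51)**2*(1/38263) = -24885*1/22000 + 2601*(1/38263) = -4977/4400 + 2601/38263 = -178990551/168357200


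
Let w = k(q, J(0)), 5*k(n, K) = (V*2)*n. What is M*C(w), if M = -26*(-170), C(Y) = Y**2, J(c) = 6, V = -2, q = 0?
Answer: 0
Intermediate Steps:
k(n, K) = -4*n/5 (k(n, K) = ((-2*2)*n)/5 = (-4*n)/5 = -4*n/5)
w = 0 (w = -4/5*0 = 0)
M = 4420
M*C(w) = 4420*0**2 = 4420*0 = 0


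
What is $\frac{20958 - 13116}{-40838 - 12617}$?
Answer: $- \frac{7842}{53455} \approx -0.1467$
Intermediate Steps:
$\frac{20958 - 13116}{-40838 - 12617} = \frac{7842}{-53455} = 7842 \left(- \frac{1}{53455}\right) = - \frac{7842}{53455}$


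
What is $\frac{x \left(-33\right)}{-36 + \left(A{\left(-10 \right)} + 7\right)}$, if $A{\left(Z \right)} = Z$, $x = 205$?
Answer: $\frac{2255}{13} \approx 173.46$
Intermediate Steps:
$\frac{x \left(-33\right)}{-36 + \left(A{\left(-10 \right)} + 7\right)} = \frac{205 \left(-33\right)}{-36 + \left(-10 + 7\right)} = - \frac{6765}{-36 - 3} = - \frac{6765}{-39} = \left(-6765\right) \left(- \frac{1}{39}\right) = \frac{2255}{13}$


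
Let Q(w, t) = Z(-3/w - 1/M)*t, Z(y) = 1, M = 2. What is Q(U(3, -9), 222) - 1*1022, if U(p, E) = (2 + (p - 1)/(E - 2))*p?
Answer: -800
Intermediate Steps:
U(p, E) = p*(2 + (-1 + p)/(-2 + E)) (U(p, E) = (2 + (-1 + p)/(-2 + E))*p = p*(2 + (-1 + p)/(-2 + E)))
Q(w, t) = t (Q(w, t) = 1*t = t)
Q(U(3, -9), 222) - 1*1022 = 222 - 1*1022 = 222 - 1022 = -800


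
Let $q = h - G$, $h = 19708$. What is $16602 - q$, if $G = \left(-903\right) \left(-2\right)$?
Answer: $-1300$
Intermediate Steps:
$G = 1806$
$q = 17902$ ($q = 19708 - 1806 = 17902$)
$16602 - q = 16602 - 17902 = -1300$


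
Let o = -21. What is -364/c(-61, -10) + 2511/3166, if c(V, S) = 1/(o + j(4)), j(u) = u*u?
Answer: 5764631/3166 ≈ 1820.8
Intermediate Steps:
j(u) = u²
c(V, S) = -⅕ (c(V, S) = 1/(-21 + 4²) = 1/(-21 + 16) = 1/(-5) = -⅕)
-364/c(-61, -10) + 2511/3166 = -364/(-⅕) + 2511/3166 = -364*(-5) + 2511*(1/3166) = 1820 + 2511/3166 = 5764631/3166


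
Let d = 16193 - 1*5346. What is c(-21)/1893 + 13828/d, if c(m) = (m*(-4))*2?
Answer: 9332900/6844457 ≈ 1.3636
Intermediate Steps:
c(m) = -8*m (c(m) = -4*m*2 = -8*m)
d = 10847 (d = 16193 - 5346 = 10847)
c(-21)/1893 + 13828/d = -8*(-21)/1893 + 13828/10847 = 168*(1/1893) + 13828*(1/10847) = 56/631 + 13828/10847 = 9332900/6844457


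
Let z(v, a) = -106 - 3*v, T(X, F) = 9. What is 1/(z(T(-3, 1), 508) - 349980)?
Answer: -1/350113 ≈ -2.8562e-6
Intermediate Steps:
z(v, a) = -106 - 3*v
1/(z(T(-3, 1), 508) - 349980) = 1/((-106 - 3*9) - 349980) = 1/((-106 - 27) - 349980) = 1/(-133 - 349980) = 1/(-350113) = -1/350113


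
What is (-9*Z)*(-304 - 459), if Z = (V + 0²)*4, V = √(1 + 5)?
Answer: 27468*√6 ≈ 67283.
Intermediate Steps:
V = √6 ≈ 2.4495
Z = 4*√6 (Z = (√6 + 0²)*4 = (√6 + 0)*4 = √6*4 = 4*√6 ≈ 9.7980)
(-9*Z)*(-304 - 459) = (-36*√6)*(-304 - 459) = -36*√6*(-763) = 27468*√6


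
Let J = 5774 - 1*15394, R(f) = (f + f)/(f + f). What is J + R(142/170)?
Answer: -9619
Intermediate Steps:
R(f) = 1 (R(f) = (2*f)/((2*f)) = (2*f)*(1/(2*f)) = 1)
J = -9620 (J = 5774 - 15394 = -9620)
J + R(142/170) = -9620 + 1 = -9619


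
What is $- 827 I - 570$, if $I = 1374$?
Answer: $-1136868$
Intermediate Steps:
$- 827 I - 570 = \left(-827\right) 1374 - 570 = -1136298 - 570 = -1136868$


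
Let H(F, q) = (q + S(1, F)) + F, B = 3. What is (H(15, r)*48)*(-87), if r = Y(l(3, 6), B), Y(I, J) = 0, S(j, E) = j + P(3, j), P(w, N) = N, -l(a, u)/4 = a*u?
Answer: -70992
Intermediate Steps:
l(a, u) = -4*a*u
S(j, E) = 2*j (S(j, E) = j + j = 2*j)
r = 0
H(F, q) = 2 + F + q (H(F, q) = (q + 2*1) + F = (q + 2) + F = (2 + q) + F = 2 + F + q)
(H(15, r)*48)*(-87) = ((2 + 15 + 0)*48)*(-87) = (17*48)*(-87) = 816*(-87) = -70992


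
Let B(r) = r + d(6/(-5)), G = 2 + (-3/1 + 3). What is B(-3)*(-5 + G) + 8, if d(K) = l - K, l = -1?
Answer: 82/5 ≈ 16.400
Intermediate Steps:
d(K) = -1 - K
G = 2 (G = 2 + (-3*1 + 3) = 2 + (-3 + 3) = 2 + 0 = 2)
B(r) = ⅕ + r (B(r) = r + (-1 - 6/(-5)) = r + (-1 - 6*(-1)/5) = r + (-1 - 1*(-6/5)) = r + (-1 + 6/5) = r + ⅕ = ⅕ + r)
B(-3)*(-5 + G) + 8 = (⅕ - 3)*(-5 + 2) + 8 = -14/5*(-3) + 8 = 42/5 + 8 = 82/5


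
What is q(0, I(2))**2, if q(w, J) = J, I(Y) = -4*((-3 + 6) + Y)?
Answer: 400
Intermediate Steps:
I(Y) = -12 - 4*Y (I(Y) = -4*(3 + Y) = -12 - 4*Y)
q(0, I(2))**2 = (-12 - 4*2)**2 = (-12 - 8)**2 = (-20)**2 = 400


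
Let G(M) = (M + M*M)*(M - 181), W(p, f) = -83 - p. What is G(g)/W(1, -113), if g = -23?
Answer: 8602/7 ≈ 1228.9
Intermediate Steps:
G(M) = (-181 + M)*(M + M²) (G(M) = (M + M²)*(-181 + M) = (-181 + M)*(M + M²))
G(g)/W(1, -113) = (-23*(-181 + (-23)² - 180*(-23)))/(-83 - 1*1) = (-23*(-181 + 529 + 4140))/(-83 - 1) = -23*4488/(-84) = -103224*(-1/84) = 8602/7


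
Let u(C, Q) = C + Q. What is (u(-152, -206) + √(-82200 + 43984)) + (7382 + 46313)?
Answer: 53337 + 2*I*√9554 ≈ 53337.0 + 195.49*I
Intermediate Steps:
(u(-152, -206) + √(-82200 + 43984)) + (7382 + 46313) = ((-152 - 206) + √(-82200 + 43984)) + (7382 + 46313) = (-358 + √(-38216)) + 53695 = (-358 + 2*I*√9554) + 53695 = 53337 + 2*I*√9554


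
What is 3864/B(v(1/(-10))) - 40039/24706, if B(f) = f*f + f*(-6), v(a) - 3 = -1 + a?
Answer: -9577588781/19245974 ≈ -497.64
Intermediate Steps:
v(a) = 2 + a (v(a) = 3 + (-1 + a) = 2 + a)
B(f) = f² - 6*f
3864/B(v(1/(-10))) - 40039/24706 = 3864/(((2 + 1/(-10))*(-6 + (2 + 1/(-10))))) - 40039/24706 = 3864/(((2 + 1*(-⅒))*(-6 + (2 + 1*(-⅒))))) - 40039*1/24706 = 3864/(((2 - ⅒)*(-6 + (2 - ⅒)))) - 40039/24706 = 3864/((19*(-6 + 19/10)/10)) - 40039/24706 = 3864/(((19/10)*(-41/10))) - 40039/24706 = 3864/(-779/100) - 40039/24706 = 3864*(-100/779) - 40039/24706 = -386400/779 - 40039/24706 = -9577588781/19245974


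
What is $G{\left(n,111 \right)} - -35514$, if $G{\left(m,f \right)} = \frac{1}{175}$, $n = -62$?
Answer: $\frac{6214951}{175} \approx 35514.0$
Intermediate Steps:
$G{\left(m,f \right)} = \frac{1}{175}$
$G{\left(n,111 \right)} - -35514 = \frac{1}{175} - -35514 = \frac{1}{175} + 35514 = \frac{6214951}{175}$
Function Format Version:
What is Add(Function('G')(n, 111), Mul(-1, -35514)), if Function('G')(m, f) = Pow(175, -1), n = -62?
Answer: Rational(6214951, 175) ≈ 35514.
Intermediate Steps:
Function('G')(m, f) = Rational(1, 175)
Add(Function('G')(n, 111), Mul(-1, -35514)) = Add(Rational(1, 175), Mul(-1, -35514)) = Add(Rational(1, 175), 35514) = Rational(6214951, 175)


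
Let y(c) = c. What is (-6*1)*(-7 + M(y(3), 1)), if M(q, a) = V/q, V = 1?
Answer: 40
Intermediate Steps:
M(q, a) = 1/q
(-6*1)*(-7 + M(y(3), 1)) = (-6*1)*(-7 + 1/3) = -6*(-7 + ⅓) = -6*(-20/3) = 40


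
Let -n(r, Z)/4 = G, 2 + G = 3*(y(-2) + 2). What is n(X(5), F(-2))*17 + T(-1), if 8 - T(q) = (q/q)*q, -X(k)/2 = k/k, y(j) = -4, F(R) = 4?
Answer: 553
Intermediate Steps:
X(k) = -2 (X(k) = -2*k/k = -2*1 = -2)
G = -8 (G = -2 + 3*(-4 + 2) = -2 + 3*(-2) = -2 - 6 = -8)
n(r, Z) = 32 (n(r, Z) = -4*(-8) = 32)
T(q) = 8 - q (T(q) = 8 - q/q*q = 8 - q)
n(X(5), F(-2))*17 + T(-1) = 32*17 + (8 - 1*(-1)) = 544 + (8 + 1) = 544 + 9 = 553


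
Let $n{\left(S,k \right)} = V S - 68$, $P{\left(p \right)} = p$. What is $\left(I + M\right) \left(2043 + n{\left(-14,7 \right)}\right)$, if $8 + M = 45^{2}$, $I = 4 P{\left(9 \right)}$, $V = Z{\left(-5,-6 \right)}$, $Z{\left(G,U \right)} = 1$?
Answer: $4025933$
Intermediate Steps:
$V = 1$
$n{\left(S,k \right)} = -68 + S$ ($n{\left(S,k \right)} = 1 S - 68 = S - 68 = -68 + S$)
$I = 36$ ($I = 4 \cdot 9 = 36$)
$M = 2017$ ($M = -8 + 45^{2} = -8 + 2025 = 2017$)
$\left(I + M\right) \left(2043 + n{\left(-14,7 \right)}\right) = \left(36 + 2017\right) \left(2043 - 82\right) = 2053 \left(2043 - 82\right) = 2053 \cdot 1961 = 4025933$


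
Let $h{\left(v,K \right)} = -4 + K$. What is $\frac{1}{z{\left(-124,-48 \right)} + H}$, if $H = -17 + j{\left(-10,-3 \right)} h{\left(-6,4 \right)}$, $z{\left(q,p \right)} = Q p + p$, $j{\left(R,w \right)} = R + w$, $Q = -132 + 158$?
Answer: $- \frac{1}{1313} \approx -0.00076161$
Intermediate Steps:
$Q = 26$
$z{\left(q,p \right)} = 27 p$ ($z{\left(q,p \right)} = 26 p + p = 27 p$)
$H = -17$ ($H = -17 + \left(-10 - 3\right) \left(-4 + 4\right) = -17 - 0 = -17 + 0 = -17$)
$\frac{1}{z{\left(-124,-48 \right)} + H} = \frac{1}{27 \left(-48\right) - 17} = \frac{1}{-1296 - 17} = \frac{1}{-1313} = - \frac{1}{1313}$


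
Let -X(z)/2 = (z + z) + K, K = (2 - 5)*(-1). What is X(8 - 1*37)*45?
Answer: 4950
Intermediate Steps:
K = 3 (K = -3*(-1) = 3)
X(z) = -6 - 4*z (X(z) = -2*((z + z) + 3) = -2*(2*z + 3) = -2*(3 + 2*z) = -6 - 4*z)
X(8 - 1*37)*45 = (-6 - 4*(8 - 1*37))*45 = (-6 - 4*(8 - 37))*45 = (-6 - 4*(-29))*45 = (-6 + 116)*45 = 110*45 = 4950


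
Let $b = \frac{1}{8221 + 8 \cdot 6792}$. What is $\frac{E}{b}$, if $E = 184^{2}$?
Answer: $2117929792$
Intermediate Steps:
$b = \frac{1}{62557}$ ($b = \frac{1}{8221 + 54336} = \frac{1}{62557} \approx 1.5985 \cdot 10^{-5}$)
$E = 33856$
$\frac{E}{b} = 33856 \frac{1}{\frac{1}{62557}} = 33856 \cdot 62557 = 2117929792$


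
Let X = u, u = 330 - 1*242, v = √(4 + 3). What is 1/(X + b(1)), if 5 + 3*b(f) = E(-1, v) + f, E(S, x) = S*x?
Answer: 260/22531 + √7/22531 ≈ 0.011657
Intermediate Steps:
v = √7 ≈ 2.6458
u = 88 (u = 330 - 242 = 88)
X = 88
b(f) = -5/3 - √7/3 + f/3 (b(f) = -5/3 + (-√7 + f)/3 = -5/3 + (f - √7)/3 = -5/3 + (-√7/3 + f/3) = -5/3 - √7/3 + f/3)
1/(X + b(1)) = 1/(88 + (-5/3 - √7/3 + (⅓)*1)) = 1/(88 + (-5/3 - √7/3 + ⅓)) = 1/(88 + (-4/3 - √7/3)) = 1/(260/3 - √7/3)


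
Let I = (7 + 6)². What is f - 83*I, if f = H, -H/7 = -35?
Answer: -13782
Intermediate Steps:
H = 245 (H = -7*(-35) = 245)
f = 245
I = 169 (I = 13² = 169)
f - 83*I = 245 - 83*169 = 245 - 14027 = -13782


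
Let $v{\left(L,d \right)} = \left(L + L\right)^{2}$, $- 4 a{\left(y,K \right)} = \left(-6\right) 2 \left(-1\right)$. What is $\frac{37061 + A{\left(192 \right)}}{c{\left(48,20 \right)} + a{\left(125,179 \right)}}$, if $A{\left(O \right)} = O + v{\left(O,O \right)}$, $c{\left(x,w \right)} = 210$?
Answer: $\frac{184709}{207} \approx 892.31$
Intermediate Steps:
$a{\left(y,K \right)} = -3$ ($a{\left(y,K \right)} = - \frac{\left(-6\right) 2 \left(-1\right)}{4} = - \frac{\left(-12\right) \left(-1\right)}{4} = \left(- \frac{1}{4}\right) 12 = -3$)
$v{\left(L,d \right)} = 4 L^{2}$ ($v{\left(L,d \right)} = \left(2 L\right)^{2} = 4 L^{2}$)
$A{\left(O \right)} = O + 4 O^{2}$
$\frac{37061 + A{\left(192 \right)}}{c{\left(48,20 \right)} + a{\left(125,179 \right)}} = \frac{37061 + 192 \left(1 + 4 \cdot 192\right)}{210 - 3} = \frac{37061 + 192 \left(1 + 768\right)}{207} = \left(37061 + 192 \cdot 769\right) \frac{1}{207} = \left(37061 + 147648\right) \frac{1}{207} = 184709 \cdot \frac{1}{207} = \frac{184709}{207}$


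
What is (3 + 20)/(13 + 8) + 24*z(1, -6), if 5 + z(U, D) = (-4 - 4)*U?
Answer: -6529/21 ≈ -310.90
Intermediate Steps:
z(U, D) = -5 - 8*U (z(U, D) = -5 + (-4 - 4)*U = -5 - 8*U)
(3 + 20)/(13 + 8) + 24*z(1, -6) = (3 + 20)/(13 + 8) + 24*(-5 - 8*1) = 23/21 + 24*(-5 - 8) = 23*(1/21) + 24*(-13) = 23/21 - 312 = -6529/21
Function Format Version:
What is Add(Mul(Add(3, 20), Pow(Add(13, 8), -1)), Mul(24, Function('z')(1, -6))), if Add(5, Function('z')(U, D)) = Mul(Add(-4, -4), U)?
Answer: Rational(-6529, 21) ≈ -310.90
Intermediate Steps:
Function('z')(U, D) = Add(-5, Mul(-8, U)) (Function('z')(U, D) = Add(-5, Mul(Add(-4, -4), U)) = Add(-5, Mul(-8, U)))
Add(Mul(Add(3, 20), Pow(Add(13, 8), -1)), Mul(24, Function('z')(1, -6))) = Add(Mul(Add(3, 20), Pow(Add(13, 8), -1)), Mul(24, Add(-5, Mul(-8, 1)))) = Add(Mul(23, Pow(21, -1)), Mul(24, Add(-5, -8))) = Add(Mul(23, Rational(1, 21)), Mul(24, -13)) = Add(Rational(23, 21), -312) = Rational(-6529, 21)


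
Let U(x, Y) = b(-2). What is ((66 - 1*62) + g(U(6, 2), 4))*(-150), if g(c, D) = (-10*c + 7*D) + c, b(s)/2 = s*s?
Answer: 6000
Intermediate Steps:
b(s) = 2*s² (b(s) = 2*(s*s) = 2*s²)
U(x, Y) = 8 (U(x, Y) = 2*(-2)² = 2*4 = 8)
g(c, D) = -9*c + 7*D
((66 - 1*62) + g(U(6, 2), 4))*(-150) = ((66 - 1*62) + (-9*8 + 7*4))*(-150) = ((66 - 62) + (-72 + 28))*(-150) = (4 - 44)*(-150) = -40*(-150) = 6000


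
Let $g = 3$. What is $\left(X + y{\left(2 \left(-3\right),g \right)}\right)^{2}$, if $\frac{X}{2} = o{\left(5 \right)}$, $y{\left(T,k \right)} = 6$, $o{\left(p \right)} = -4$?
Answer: $4$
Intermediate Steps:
$X = -8$ ($X = 2 \left(-4\right) = -8$)
$\left(X + y{\left(2 \left(-3\right),g \right)}\right)^{2} = \left(-8 + 6\right)^{2} = \left(-2\right)^{2} = 4$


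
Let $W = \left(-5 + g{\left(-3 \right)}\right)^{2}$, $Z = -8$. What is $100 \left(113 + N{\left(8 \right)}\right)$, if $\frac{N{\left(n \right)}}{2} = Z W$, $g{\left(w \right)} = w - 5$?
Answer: $-259100$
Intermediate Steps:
$g{\left(w \right)} = -5 + w$
$W = 169$ ($W = \left(-5 - 8\right)^{2} = \left(-13\right)^{2} = 169$)
$N{\left(n \right)} = -2704$ ($N{\left(n \right)} = 2 \left(\left(-8\right) 169\right) = 2 \left(-1352\right) = -2704$)
$100 \left(113 + N{\left(8 \right)}\right) = 100 \left(113 - 2704\right) = 100 \left(-2591\right) = -259100$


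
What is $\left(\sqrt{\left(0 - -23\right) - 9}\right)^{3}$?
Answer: $14 \sqrt{14} \approx 52.383$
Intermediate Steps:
$\left(\sqrt{\left(0 - -23\right) - 9}\right)^{3} = \left(\sqrt{\left(0 + 23\right) - 9}\right)^{3} = \left(\sqrt{23 - 9}\right)^{3} = \left(\sqrt{14}\right)^{3} = 14 \sqrt{14}$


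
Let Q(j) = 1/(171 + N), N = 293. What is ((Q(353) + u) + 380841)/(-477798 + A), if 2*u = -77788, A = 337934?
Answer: -158663409/64896896 ≈ -2.4449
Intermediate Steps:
u = -38894 (u = (½)*(-77788) = -38894)
Q(j) = 1/464 (Q(j) = 1/(171 + 293) = 1/464)
((Q(353) + u) + 380841)/(-477798 + A) = ((1/464 - 38894) + 380841)/(-477798 + 337934) = (-18046815/464 + 380841)/(-139864) = (158663409/464)*(-1/139864) = -158663409/64896896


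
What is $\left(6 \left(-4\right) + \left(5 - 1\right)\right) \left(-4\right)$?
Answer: $80$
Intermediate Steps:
$\left(6 \left(-4\right) + \left(5 - 1\right)\right) \left(-4\right) = \left(-24 + 4\right) \left(-4\right) = \left(-20\right) \left(-4\right) = 80$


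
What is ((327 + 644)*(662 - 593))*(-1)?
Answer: -66999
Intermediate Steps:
((327 + 644)*(662 - 593))*(-1) = (971*69)*(-1) = 66999*(-1) = -66999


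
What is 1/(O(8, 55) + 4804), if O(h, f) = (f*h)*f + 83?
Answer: 1/29087 ≈ 3.4380e-5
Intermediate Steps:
O(h, f) = 83 + h*f**2 (O(h, f) = h*f**2 + 83 = 83 + h*f**2)
1/(O(8, 55) + 4804) = 1/((83 + 8*55**2) + 4804) = 1/((83 + 8*3025) + 4804) = 1/((83 + 24200) + 4804) = 1/(24283 + 4804) = 1/29087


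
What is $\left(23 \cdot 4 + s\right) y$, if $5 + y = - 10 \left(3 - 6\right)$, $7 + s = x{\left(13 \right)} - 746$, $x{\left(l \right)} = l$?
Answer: $-16200$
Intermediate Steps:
$s = -740$ ($s = -7 + \left(13 - 746\right) = -7 - 733 = -740$)
$y = 25$ ($y = -5 - 10 \left(3 - 6\right) = -5 - -30 = -5 + 30 = 25$)
$\left(23 \cdot 4 + s\right) y = \left(23 \cdot 4 - 740\right) 25 = \left(92 - 740\right) 25 = \left(-648\right) 25 = -16200$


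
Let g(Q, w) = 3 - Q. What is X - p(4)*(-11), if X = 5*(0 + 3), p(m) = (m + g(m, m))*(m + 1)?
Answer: 180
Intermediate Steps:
p(m) = 3 + 3*m (p(m) = (m + (3 - m))*(m + 1) = 3*(1 + m) = 3 + 3*m)
X = 15 (X = 5*3 = 15)
X - p(4)*(-11) = 15 - (3 + 3*4)*(-11) = 15 - (3 + 12)*(-11) = 15 - 15*(-11) = 15 - 1*(-165) = 15 + 165 = 180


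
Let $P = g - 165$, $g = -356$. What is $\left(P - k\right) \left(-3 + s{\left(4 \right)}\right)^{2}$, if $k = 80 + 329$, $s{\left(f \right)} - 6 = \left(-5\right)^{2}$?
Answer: $-729120$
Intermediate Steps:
$s{\left(f \right)} = 31$ ($s{\left(f \right)} = 6 + \left(-5\right)^{2} = 6 + 25 = 31$)
$k = 409$
$P = -521$ ($P = -356 - 165 = -521$)
$\left(P - k\right) \left(-3 + s{\left(4 \right)}\right)^{2} = \left(-521 - 409\right) \left(-3 + 31\right)^{2} = \left(-521 - 409\right) 28^{2} = \left(-930\right) 784 = -729120$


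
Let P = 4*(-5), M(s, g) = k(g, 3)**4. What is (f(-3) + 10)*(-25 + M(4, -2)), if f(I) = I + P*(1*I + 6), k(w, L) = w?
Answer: 477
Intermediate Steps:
M(s, g) = g**4
P = -20
f(I) = -120 - 19*I (f(I) = I - 20*(1*I + 6) = I - 20*(I + 6) = I - 20*(6 + I) = I + (-120 - 20*I) = -120 - 19*I)
(f(-3) + 10)*(-25 + M(4, -2)) = ((-120 - 19*(-3)) + 10)*(-25 + (-2)**4) = ((-120 + 57) + 10)*(-25 + 16) = (-63 + 10)*(-9) = -53*(-9) = 477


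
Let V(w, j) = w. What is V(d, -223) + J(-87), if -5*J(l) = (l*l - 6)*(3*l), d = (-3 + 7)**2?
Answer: 1974023/5 ≈ 3.9480e+5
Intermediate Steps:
d = 16 (d = 4**2 = 16)
J(l) = -3*l*(-6 + l**2)/5 (J(l) = -(l*l - 6)*3*l/5 = -(l**2 - 6)*3*l/5 = -(-6 + l**2)*3*l/5 = -3*l*(-6 + l**2)/5)
V(d, -223) + J(-87) = 16 + (3/5)*(-87)*(6 - 1*(-87)**2) = 16 + (3/5)*(-87)*(6 - 1*7569) = 16 + (3/5)*(-87)*(6 - 7569) = 16 + (3/5)*(-87)*(-7563) = 16 + 1973943/5 = 1974023/5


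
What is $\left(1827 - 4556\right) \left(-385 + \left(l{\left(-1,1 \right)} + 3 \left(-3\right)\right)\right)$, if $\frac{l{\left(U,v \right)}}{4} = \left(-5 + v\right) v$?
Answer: $1118890$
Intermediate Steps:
$l{\left(U,v \right)} = 4 v \left(-5 + v\right)$ ($l{\left(U,v \right)} = 4 \left(-5 + v\right) v = 4 v \left(-5 + v\right)$)
$\left(1827 - 4556\right) \left(-385 + \left(l{\left(-1,1 \right)} + 3 \left(-3\right)\right)\right) = \left(1827 - 4556\right) \left(-385 + \left(4 \cdot 1 \left(-5 + 1\right) + 3 \left(-3\right)\right)\right) = - 2729 \left(-385 + \left(4 \cdot 1 \left(-4\right) - 9\right)\right) = - 2729 \left(-385 - 25\right) = \left(-2729\right) \left(-410\right) = 1118890$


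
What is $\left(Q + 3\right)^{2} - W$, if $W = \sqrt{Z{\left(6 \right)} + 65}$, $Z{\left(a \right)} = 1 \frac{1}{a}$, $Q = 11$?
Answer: $196 - \frac{\sqrt{2346}}{6} \approx 187.93$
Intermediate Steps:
$Z{\left(a \right)} = \frac{1}{a}$
$W = \frac{\sqrt{2346}}{6}$ ($W = \sqrt{\frac{1}{6} + 65} = \sqrt{\frac{391}{6}} = \frac{\sqrt{2346}}{6} \approx 8.0726$)
$\left(Q + 3\right)^{2} - W = \left(11 + 3\right)^{2} - \frac{\sqrt{2346}}{6} = 14^{2} - \frac{\sqrt{2346}}{6} = 196 - \frac{\sqrt{2346}}{6}$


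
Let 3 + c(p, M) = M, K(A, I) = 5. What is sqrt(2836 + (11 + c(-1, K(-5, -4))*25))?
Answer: sqrt(2897) ≈ 53.824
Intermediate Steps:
c(p, M) = -3 + M
sqrt(2836 + (11 + c(-1, K(-5, -4))*25)) = sqrt(2836 + (11 + (-3 + 5)*25)) = sqrt(2836 + (11 + 2*25)) = sqrt(2836 + (11 + 50)) = sqrt(2836 + 61) = sqrt(2897)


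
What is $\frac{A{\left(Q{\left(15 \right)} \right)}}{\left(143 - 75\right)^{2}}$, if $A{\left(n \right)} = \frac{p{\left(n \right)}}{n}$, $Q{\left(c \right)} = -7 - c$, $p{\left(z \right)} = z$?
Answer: $\frac{1}{4624} \approx 0.00021626$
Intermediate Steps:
$A{\left(n \right)} = 1$ ($A{\left(n \right)} = \frac{n}{n} = 1$)
$\frac{A{\left(Q{\left(15 \right)} \right)}}{\left(143 - 75\right)^{2}} = 1 \frac{1}{\left(143 - 75\right)^{2}} = 1 \frac{1}{68^{2}} = 1 \cdot \frac{1}{4624} = \frac{1}{4624}$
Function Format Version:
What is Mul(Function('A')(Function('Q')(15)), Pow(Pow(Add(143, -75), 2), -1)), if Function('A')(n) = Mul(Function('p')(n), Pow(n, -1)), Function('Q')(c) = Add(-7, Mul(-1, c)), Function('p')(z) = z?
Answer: Rational(1, 4624) ≈ 0.00021626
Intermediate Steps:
Function('A')(n) = 1 (Function('A')(n) = Mul(n, Pow(n, -1)) = 1)
Mul(Function('A')(Function('Q')(15)), Pow(Pow(Add(143, -75), 2), -1)) = Mul(1, Pow(Pow(Add(143, -75), 2), -1)) = Mul(1, Pow(Pow(68, 2), -1)) = Mul(1, Pow(4624, -1)) = Mul(1, Rational(1, 4624)) = Rational(1, 4624)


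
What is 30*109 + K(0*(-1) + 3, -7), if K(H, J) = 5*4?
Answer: 3290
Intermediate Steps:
K(H, J) = 20
30*109 + K(0*(-1) + 3, -7) = 30*109 + 20 = 3270 + 20 = 3290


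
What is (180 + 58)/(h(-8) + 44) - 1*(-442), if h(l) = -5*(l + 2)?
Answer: 16473/37 ≈ 445.22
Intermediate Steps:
h(l) = -10 - 5*l (h(l) = -5*(2 + l) = -10 - 5*l)
(180 + 58)/(h(-8) + 44) - 1*(-442) = (180 + 58)/((-10 - 5*(-8)) + 44) - 1*(-442) = 238/((-10 + 40) + 44) + 442 = 238/(30 + 44) + 442 = 238/74 + 442 = 238*(1/74) + 442 = 119/37 + 442 = 16473/37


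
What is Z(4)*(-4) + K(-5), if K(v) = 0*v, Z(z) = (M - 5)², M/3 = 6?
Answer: -676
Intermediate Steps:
M = 18 (M = 3*6 = 18)
Z(z) = 169 (Z(z) = (18 - 5)² = 13² = 169)
K(v) = 0
Z(4)*(-4) + K(-5) = 169*(-4) + 0 = -676 + 0 = -676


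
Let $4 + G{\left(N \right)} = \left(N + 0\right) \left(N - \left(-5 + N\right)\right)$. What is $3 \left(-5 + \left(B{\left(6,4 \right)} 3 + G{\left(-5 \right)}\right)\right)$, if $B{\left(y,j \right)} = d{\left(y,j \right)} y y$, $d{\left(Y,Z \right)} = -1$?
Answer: $-426$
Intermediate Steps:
$B{\left(y,j \right)} = - y^{2}$ ($B{\left(y,j \right)} = - y y = - y^{2}$)
$G{\left(N \right)} = -4 + 5 N$ ($G{\left(N \right)} = -4 + \left(N + 0\right) \left(N - \left(-5 + N\right)\right) = -4 + N 5 = -4 + 5 N$)
$3 \left(-5 + \left(B{\left(6,4 \right)} 3 + G{\left(-5 \right)}\right)\right) = 3 \left(-5 + \left(- 6^{2} \cdot 3 + \left(-4 + 5 \left(-5\right)\right)\right)\right) = 3 \left(-5 + \left(\left(-1\right) 36 \cdot 3 - 29\right)\right) = 3 \left(-5 - 137\right) = 3 \left(-142\right) = -426$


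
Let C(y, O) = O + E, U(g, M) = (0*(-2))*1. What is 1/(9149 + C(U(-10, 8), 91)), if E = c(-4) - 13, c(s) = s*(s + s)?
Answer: 1/9259 ≈ 0.00010800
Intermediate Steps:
c(s) = 2*s² (c(s) = s*(2*s) = 2*s²)
U(g, M) = 0 (U(g, M) = 0*1 = 0)
E = 19 (E = 2*(-4)² - 13 = 2*16 - 13 = 32 - 13 = 19)
C(y, O) = 19 + O (C(y, O) = O + 19 = 19 + O)
1/(9149 + C(U(-10, 8), 91)) = 1/(9149 + (19 + 91)) = 1/(9149 + 110) = 1/9259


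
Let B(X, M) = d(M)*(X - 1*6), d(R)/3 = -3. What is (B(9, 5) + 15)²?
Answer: 144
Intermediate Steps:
d(R) = -9 (d(R) = 3*(-3) = -9)
B(X, M) = 54 - 9*X (B(X, M) = -9*(X - 1*6) = -9*(X - 6) = -9*(-6 + X) = 54 - 9*X)
(B(9, 5) + 15)² = ((54 - 9*9) + 15)² = ((54 - 81) + 15)² = (-27 + 15)² = (-12)² = 144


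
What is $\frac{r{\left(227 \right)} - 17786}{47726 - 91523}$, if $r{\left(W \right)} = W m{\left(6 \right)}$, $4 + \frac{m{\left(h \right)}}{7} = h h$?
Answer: $- \frac{33062}{43797} \approx -0.75489$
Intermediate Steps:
$m{\left(h \right)} = -28 + 7 h^{2}$ ($m{\left(h \right)} = -28 + 7 h h = -28 + 7 h^{2}$)
$r{\left(W \right)} = 224 W$ ($r{\left(W \right)} = W \left(-28 + 7 \cdot 6^{2}\right) = W \left(-28 + 7 \cdot 36\right) = W \left(-28 + 252\right) = W 224 = 224 W$)
$\frac{r{\left(227 \right)} - 17786}{47726 - 91523} = \frac{224 \cdot 227 - 17786}{47726 - 91523} = \frac{50848 - 17786}{-43797} = 33062 \left(- \frac{1}{43797}\right) = - \frac{33062}{43797}$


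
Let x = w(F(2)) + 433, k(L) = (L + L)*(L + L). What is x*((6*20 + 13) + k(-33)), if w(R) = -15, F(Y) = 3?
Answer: 1876402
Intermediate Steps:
k(L) = 4*L² (k(L) = (2*L)*(2*L) = 4*L²)
x = 418 (x = -15 + 433 = 418)
x*((6*20 + 13) + k(-33)) = 418*((6*20 + 13) + 4*(-33)²) = 418*((120 + 13) + 4*1089) = 418*(133 + 4356) = 418*4489 = 1876402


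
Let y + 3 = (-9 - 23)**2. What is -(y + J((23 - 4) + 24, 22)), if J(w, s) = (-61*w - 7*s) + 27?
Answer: 1729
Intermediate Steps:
y = 1021 (y = -3 + (-9 - 23)**2 = -3 + (-32)**2 = -3 + 1024 = 1021)
J(w, s) = 27 - 61*w - 7*s
-(y + J((23 - 4) + 24, 22)) = -(1021 + (27 - 61*((23 - 4) + 24) - 7*22)) = -(1021 + (27 - 61*(19 + 24) - 154)) = -(1021 + (27 - 61*43 - 154)) = -(1021 + (27 - 2623 - 154)) = -(1021 - 2750) = -1*(-1729) = 1729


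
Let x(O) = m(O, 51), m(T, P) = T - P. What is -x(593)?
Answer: -542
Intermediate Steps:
x(O) = -51 + O (x(O) = O - 1*51 = O - 51 = -51 + O)
-x(593) = -(-51 + 593) = -1*542 = -542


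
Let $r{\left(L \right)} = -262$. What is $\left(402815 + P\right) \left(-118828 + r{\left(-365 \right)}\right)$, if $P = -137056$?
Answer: $-31649239310$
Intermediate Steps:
$\left(402815 + P\right) \left(-118828 + r{\left(-365 \right)}\right) = \left(402815 - 137056\right) \left(-118828 - 262\right) = 265759 \left(-119090\right) = -31649239310$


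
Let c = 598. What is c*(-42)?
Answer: -25116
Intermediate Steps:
c*(-42) = 598*(-42) = -25116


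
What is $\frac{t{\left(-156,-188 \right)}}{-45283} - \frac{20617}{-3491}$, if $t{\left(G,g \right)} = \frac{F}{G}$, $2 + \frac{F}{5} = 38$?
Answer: $\frac{12136847308}{2055078389} \approx 5.9058$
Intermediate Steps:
$F = 180$ ($F = -10 + 5 \cdot 38 = -10 + 190 = 180$)
$t{\left(G,g \right)} = \frac{180}{G}$
$\frac{t{\left(-156,-188 \right)}}{-45283} - \frac{20617}{-3491} = \frac{180 \frac{1}{-156}}{-45283} - \frac{20617}{-3491} = 180 \left(- \frac{1}{156}\right) \left(- \frac{1}{45283}\right) - - \frac{20617}{3491} = \left(- \frac{15}{13}\right) \left(- \frac{1}{45283}\right) + \frac{20617}{3491} = \frac{15}{588679} + \frac{20617}{3491} = \frac{12136847308}{2055078389}$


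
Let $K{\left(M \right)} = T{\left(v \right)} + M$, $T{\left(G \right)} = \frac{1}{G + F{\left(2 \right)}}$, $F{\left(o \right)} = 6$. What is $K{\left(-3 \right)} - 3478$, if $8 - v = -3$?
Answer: $- \frac{59176}{17} \approx -3480.9$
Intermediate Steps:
$v = 11$ ($v = 8 - -3 = 8 + 3 = 11$)
$T{\left(G \right)} = \frac{1}{6 + G}$ ($T{\left(G \right)} = \frac{1}{G + 6} = \frac{1}{6 + G}$)
$K{\left(M \right)} = \frac{1}{17} + M$ ($K{\left(M \right)} = \frac{1}{6 + 11} + M = \frac{1}{17} + M$)
$K{\left(-3 \right)} - 3478 = \left(\frac{1}{17} - 3\right) - 3478 = - \frac{50}{17} - 3478 = - \frac{59176}{17}$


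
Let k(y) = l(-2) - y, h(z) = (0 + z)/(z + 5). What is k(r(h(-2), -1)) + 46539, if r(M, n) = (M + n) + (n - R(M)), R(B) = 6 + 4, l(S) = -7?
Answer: 139634/3 ≈ 46545.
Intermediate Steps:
h(z) = z/(5 + z)
R(B) = 10
r(M, n) = -10 + M + 2*n (r(M, n) = (M + n) + (n - 1*10) = (M + n) + (n - 10) = (M + n) + (-10 + n) = -10 + M + 2*n)
k(y) = -7 - y
k(r(h(-2), -1)) + 46539 = (-7 - (-10 - 2/(5 - 2) + 2*(-1))) + 46539 = (-7 - (-10 - 2/3 - 2)) + 46539 = (-7 - (-10 - 2*⅓ - 2)) + 46539 = (-7 - (-10 - ⅔ - 2)) + 46539 = (-7 - 1*(-38/3)) + 46539 = (-7 + 38/3) + 46539 = 17/3 + 46539 = 139634/3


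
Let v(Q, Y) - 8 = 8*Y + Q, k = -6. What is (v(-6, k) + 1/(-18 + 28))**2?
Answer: 210681/100 ≈ 2106.8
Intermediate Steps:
v(Q, Y) = 8 + Q + 8*Y (v(Q, Y) = 8 + (8*Y + Q) = 8 + (Q + 8*Y) = 8 + Q + 8*Y)
(v(-6, k) + 1/(-18 + 28))**2 = ((8 - 6 + 8*(-6)) + 1/(-18 + 28))**2 = ((8 - 6 - 48) + 1/10)**2 = (-46 + 1/10)**2 = (-459/10)**2 = 210681/100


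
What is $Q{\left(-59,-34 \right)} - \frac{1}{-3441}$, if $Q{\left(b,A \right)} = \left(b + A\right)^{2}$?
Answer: $\frac{29761210}{3441} \approx 8649.0$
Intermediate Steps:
$Q{\left(b,A \right)} = \left(A + b\right)^{2}$
$Q{\left(-59,-34 \right)} - \frac{1}{-3441} = \left(-34 - 59\right)^{2} - \frac{1}{-3441} = \left(-93\right)^{2} - - \frac{1}{3441} = 8649 + \frac{1}{3441} = \frac{29761210}{3441}$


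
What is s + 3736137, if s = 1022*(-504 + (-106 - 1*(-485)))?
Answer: 3608387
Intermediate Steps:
s = -127750 (s = 1022*(-504 + (-106 + 485)) = 1022*(-504 + 379) = 1022*(-125) = -127750)
s + 3736137 = -127750 + 3736137 = 3608387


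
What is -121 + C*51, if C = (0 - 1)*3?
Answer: -274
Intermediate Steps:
C = -3 (C = -1*3 = -3)
-121 + C*51 = -121 - 3*51 = -121 - 153 = -274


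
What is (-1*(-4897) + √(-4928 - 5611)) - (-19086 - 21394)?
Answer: 45377 + 3*I*√1171 ≈ 45377.0 + 102.66*I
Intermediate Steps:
(-1*(-4897) + √(-4928 - 5611)) - (-19086 - 21394) = (4897 + √(-10539)) - 1*(-40480) = (4897 + 3*I*√1171) + 40480 = 45377 + 3*I*√1171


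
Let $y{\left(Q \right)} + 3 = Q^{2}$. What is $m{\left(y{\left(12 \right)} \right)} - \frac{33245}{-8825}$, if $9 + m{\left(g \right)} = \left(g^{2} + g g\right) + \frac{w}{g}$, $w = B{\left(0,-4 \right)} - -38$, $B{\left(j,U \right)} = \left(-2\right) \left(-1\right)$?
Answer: $\frac{9894138454}{248865} \approx 39757.0$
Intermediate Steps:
$B{\left(j,U \right)} = 2$
$w = 40$ ($w = 2 - -38 = 2 + 38 = 40$)
$y{\left(Q \right)} = -3 + Q^{2}$
$m{\left(g \right)} = -9 + 2 g^{2} + \frac{40}{g}$ ($m{\left(g \right)} = -9 + \left(\left(g^{2} + g g\right) + \frac{40}{g}\right) = -9 + \left(\left(g^{2} + g^{2}\right) + \frac{40}{g}\right) = -9 + \left(2 g^{2} + \frac{40}{g}\right) = -9 + 2 g^{2} + \frac{40}{g}$)
$m{\left(y{\left(12 \right)} \right)} - \frac{33245}{-8825} = \left(-9 + 2 \left(-3 + 12^{2}\right)^{2} + \frac{40}{-3 + 12^{2}}\right) - \frac{33245}{-8825} = \left(-9 + 2 \left(-3 + 144\right)^{2} + \frac{40}{-3 + 144}\right) - - \frac{6649}{1765} = \left(-9 + 2 \cdot 141^{2} + \frac{40}{141}\right) + \frac{6649}{1765} = \left(-9 + 2 \cdot 19881 + 40 \cdot \frac{1}{141}\right) + \frac{6649}{1765} = \left(-9 + 39762 + \frac{40}{141}\right) + \frac{6649}{1765} = \frac{5605213}{141} + \frac{6649}{1765} = \frac{9894138454}{248865}$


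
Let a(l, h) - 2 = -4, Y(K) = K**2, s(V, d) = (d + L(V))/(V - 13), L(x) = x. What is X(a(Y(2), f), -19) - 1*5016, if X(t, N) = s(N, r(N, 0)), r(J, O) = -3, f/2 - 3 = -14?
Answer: -80245/16 ≈ -5015.3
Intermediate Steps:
f = -22 (f = 6 + 2*(-14) = 6 - 28 = -22)
s(V, d) = (V + d)/(-13 + V) (s(V, d) = (d + V)/(V - 13) = (V + d)/(-13 + V))
a(l, h) = -2 (a(l, h) = 2 - 4 = -2)
X(t, N) = (-3 + N)/(-13 + N) (X(t, N) = (N - 3)/(-13 + N) = (-3 + N)/(-13 + N))
X(a(Y(2), f), -19) - 1*5016 = (-3 - 19)/(-13 - 19) - 1*5016 = -22/(-32) - 5016 = -1/32*(-22) - 5016 = 11/16 - 5016 = -80245/16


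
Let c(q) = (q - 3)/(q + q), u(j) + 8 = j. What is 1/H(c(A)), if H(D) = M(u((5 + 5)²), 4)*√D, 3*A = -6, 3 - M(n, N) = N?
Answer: -2*√5/5 ≈ -0.89443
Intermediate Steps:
u(j) = -8 + j
M(n, N) = 3 - N
A = -2 (A = (⅓)*(-6) = -2)
c(q) = (-3 + q)/(2*q) (c(q) = (-3 + q)/((2*q)) = (-3 + q)*(1/(2*q)) = (-3 + q)/(2*q))
H(D) = -√D (H(D) = (3 - 1*4)*√D = (3 - 4)*√D = -√D)
1/H(c(A)) = 1/(-√((½)*(-3 - 2)/(-2))) = 1/(-√((½)*(-½)*(-5))) = 1/(-√(5/4)) = 1/(-√5/2) = -2*√5/5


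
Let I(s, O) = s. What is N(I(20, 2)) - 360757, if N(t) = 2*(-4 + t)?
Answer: -360725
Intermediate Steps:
N(t) = -8 + 2*t
N(I(20, 2)) - 360757 = (-8 + 2*20) - 360757 = (-8 + 40) - 360757 = 32 - 360757 = -360725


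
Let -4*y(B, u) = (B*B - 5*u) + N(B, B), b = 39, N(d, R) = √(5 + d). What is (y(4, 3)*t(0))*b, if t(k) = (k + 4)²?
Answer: -624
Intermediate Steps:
y(B, u) = -B²/4 - √(5 + B)/4 + 5*u/4 (y(B, u) = -((B*B - 5*u) + √(5 + B))/4 = -((B² - 5*u) + √(5 + B))/4 = -(B² + √(5 + B) - 5*u)/4 = -B²/4 - √(5 + B)/4 + 5*u/4)
t(k) = (4 + k)²
(y(4, 3)*t(0))*b = ((-¼*4² - √(5 + 4)/4 + (5/4)*3)*(4 + 0)²)*39 = ((-¼*16 - √9/4 + 15/4)*4²)*39 = ((-4 - ¼*3 + 15/4)*16)*39 = ((-4 - ¾ + 15/4)*16)*39 = -1*16*39 = -16*39 = -624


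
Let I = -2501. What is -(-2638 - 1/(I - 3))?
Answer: 6605551/2504 ≈ 2638.0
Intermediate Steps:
-(-2638 - 1/(I - 3)) = -(-2638 - 1/(-2501 - 3)) = -(-2638 - 1/(-2504)) = -(-2638 - 1*(-1/2504)) = -(-2638 + 1/2504) = -1*(-6605551/2504) = 6605551/2504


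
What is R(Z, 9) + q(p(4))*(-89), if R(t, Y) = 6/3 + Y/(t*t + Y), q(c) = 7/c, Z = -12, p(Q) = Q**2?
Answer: -10031/272 ≈ -36.879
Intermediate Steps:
R(t, Y) = 2 + Y/(Y + t**2) (R(t, Y) = 6*(1/3) + Y/(t**2 + Y) = 2 + Y/(Y + t**2))
R(Z, 9) + q(p(4))*(-89) = (2*(-12)**2 + 3*9)/(9 + (-12)**2) + (7/(4**2))*(-89) = (2*144 + 27)/(9 + 144) + (7/16)*(-89) = (288 + 27)/153 + (7*(1/16))*(-89) = (1/153)*315 + (7/16)*(-89) = 35/17 - 623/16 = -10031/272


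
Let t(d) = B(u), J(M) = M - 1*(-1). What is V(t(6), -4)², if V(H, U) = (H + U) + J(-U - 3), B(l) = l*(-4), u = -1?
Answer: 4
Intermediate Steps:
B(l) = -4*l
J(M) = 1 + M (J(M) = M + 1 = 1 + M)
t(d) = 4 (t(d) = -4*(-1) = 4)
V(H, U) = -2 + H (V(H, U) = (H + U) + (1 + (-U - 3)) = (H + U) + (1 + (-3 - U)) = (H + U) + (-2 - U) = -2 + H)
V(t(6), -4)² = (-2 + 4)² = 2² = 4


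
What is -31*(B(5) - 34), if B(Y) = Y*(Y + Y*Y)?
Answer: -3596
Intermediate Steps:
B(Y) = Y*(Y + Y**2)
-31*(B(5) - 34) = -31*(5**2*(1 + 5) - 34) = -31*(25*6 - 34) = -31*(150 - 34) = -31*116 = -3596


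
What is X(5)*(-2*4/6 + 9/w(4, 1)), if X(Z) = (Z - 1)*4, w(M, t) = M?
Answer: 44/3 ≈ 14.667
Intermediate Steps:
X(Z) = -4 + 4*Z (X(Z) = (-1 + Z)*4 = -4 + 4*Z)
X(5)*(-2*4/6 + 9/w(4, 1)) = (-4 + 4*5)*(-2*4/6 + 9/4) = (-4 + 20)*(-8*⅙ + 9*(¼)) = 16*(-4/3 + 9/4) = 16*(11/12) = 44/3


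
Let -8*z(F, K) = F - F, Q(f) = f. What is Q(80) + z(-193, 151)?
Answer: 80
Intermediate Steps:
z(F, K) = 0 (z(F, K) = -(F - F)/8 = -⅛*0 = 0)
Q(80) + z(-193, 151) = 80 + 0 = 80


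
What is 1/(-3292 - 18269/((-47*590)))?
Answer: -27730/91268891 ≈ -0.00030383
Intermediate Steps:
1/(-3292 - 18269/((-47*590))) = 1/(-3292 - 18269/(-27730)) = 1/(-3292 - 18269*(-1/27730)) = 1/(-3292 + 18269/27730) = 1/(-91268891/27730) = -27730/91268891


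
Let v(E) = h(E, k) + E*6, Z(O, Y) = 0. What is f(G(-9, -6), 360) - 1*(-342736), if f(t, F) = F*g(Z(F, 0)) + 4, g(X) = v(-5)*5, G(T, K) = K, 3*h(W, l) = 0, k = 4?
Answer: 288740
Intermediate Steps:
h(W, l) = 0 (h(W, l) = (1/3)*0 = 0)
v(E) = 6*E (v(E) = 0 + E*6 = 0 + 6*E = 6*E)
g(X) = -150 (g(X) = (6*(-5))*5 = -30*5 = -150)
f(t, F) = 4 - 150*F (f(t, F) = F*(-150) + 4 = -150*F + 4 = 4 - 150*F)
f(G(-9, -6), 360) - 1*(-342736) = (4 - 150*360) - 1*(-342736) = (4 - 54000) + 342736 = -53996 + 342736 = 288740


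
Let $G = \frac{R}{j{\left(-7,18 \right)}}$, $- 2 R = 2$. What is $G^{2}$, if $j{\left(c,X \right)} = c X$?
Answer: $\frac{1}{15876} \approx 6.2988 \cdot 10^{-5}$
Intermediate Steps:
$R = -1$ ($R = \left(- \frac{1}{2}\right) 2 = -1$)
$j{\left(c,X \right)} = X c$
$G = \frac{1}{126}$ ($G = - \frac{1}{18 \left(-7\right)} = - \frac{1}{-126} = \left(-1\right) \left(- \frac{1}{126}\right) = \frac{1}{126} \approx 0.0079365$)
$G^{2} = \left(\frac{1}{126}\right)^{2} = \frac{1}{15876}$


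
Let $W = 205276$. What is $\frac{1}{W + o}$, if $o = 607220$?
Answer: $\frac{1}{812496} \approx 1.2308 \cdot 10^{-6}$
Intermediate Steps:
$\frac{1}{W + o} = \frac{1}{205276 + 607220} = \frac{1}{812496}$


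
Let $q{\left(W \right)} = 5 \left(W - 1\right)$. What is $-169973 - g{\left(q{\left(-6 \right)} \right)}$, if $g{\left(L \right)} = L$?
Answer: $-169938$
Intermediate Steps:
$q{\left(W \right)} = -5 + 5 W$ ($q{\left(W \right)} = 5 \left(-1 + W\right) = -5 + 5 W$)
$-169973 - g{\left(q{\left(-6 \right)} \right)} = -169973 - \left(-5 + 5 \left(-6\right)\right) = -169973 - \left(-5 - 30\right) = -169973 - -35 = -169973 + 35 = -169938$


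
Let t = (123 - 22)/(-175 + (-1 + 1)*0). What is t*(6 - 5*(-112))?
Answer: -57166/175 ≈ -326.66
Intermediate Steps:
t = -101/175 (t = 101/(-175 + 0*0) = 101/(-175 + 0) = 101/(-175) = 101*(-1/175) = -101/175 ≈ -0.57714)
t*(6 - 5*(-112)) = -101*(6 - 5*(-112))/175 = -101*(6 + 560)/175 = -101/175*566 = -57166/175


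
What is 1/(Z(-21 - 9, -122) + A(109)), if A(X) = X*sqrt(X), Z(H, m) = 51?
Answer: -51/1292428 + 109*sqrt(109)/1292428 ≈ 0.00084105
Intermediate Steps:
A(X) = X**(3/2)
1/(Z(-21 - 9, -122) + A(109)) = 1/(51 + 109**(3/2)) = 1/(51 + 109*sqrt(109))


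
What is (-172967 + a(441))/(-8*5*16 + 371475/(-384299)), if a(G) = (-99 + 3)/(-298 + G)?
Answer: 9505396346723/35224165405 ≈ 269.85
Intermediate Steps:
a(G) = -96/(-298 + G)
(-172967 + a(441))/(-8*5*16 + 371475/(-384299)) = (-172967 - 96/(-298 + 441))/(-8*5*16 + 371475/(-384299)) = (-172967 - 96/143)/(-40*16 + 371475*(-1/384299)) = (-172967 - 96*1/143)/(-640 - 371475/384299) = (-172967 - 96/143)/(-246322835/384299) = -24734377/143*(-384299/246322835) = 9505396346723/35224165405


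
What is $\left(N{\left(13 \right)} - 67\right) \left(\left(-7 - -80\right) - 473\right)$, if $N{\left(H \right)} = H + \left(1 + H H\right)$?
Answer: $-46400$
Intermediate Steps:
$N{\left(H \right)} = 1 + H + H^{2}$ ($N{\left(H \right)} = H + \left(1 + H^{2}\right) = 1 + H + H^{2}$)
$\left(N{\left(13 \right)} - 67\right) \left(\left(-7 - -80\right) - 473\right) = \left(\left(1 + 13 + 13^{2}\right) - 67\right) \left(\left(-7 - -80\right) - 473\right) = \left(\left(1 + 13 + 169\right) - 67\right) \left(\left(-7 + 80\right) - 473\right) = \left(183 - 67\right) \left(73 - 473\right) = 116 \left(-400\right) = -46400$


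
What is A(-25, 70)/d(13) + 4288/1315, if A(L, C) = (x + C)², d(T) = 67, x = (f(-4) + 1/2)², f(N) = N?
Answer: 146933651/1409680 ≈ 104.23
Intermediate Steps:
x = 49/4 (x = (-4 + 1/2)² = (-4 + ½)² = (-7/2)² = 49/4 ≈ 12.250)
A(L, C) = (49/4 + C)²
A(-25, 70)/d(13) + 4288/1315 = ((49 + 4*70)²/16)/67 + 4288/1315 = ((49 + 280)²/16)*(1/67) + 4288*(1/1315) = ((1/16)*329²)*(1/67) + 4288/1315 = ((1/16)*108241)*(1/67) + 4288/1315 = (108241/16)*(1/67) + 4288/1315 = 108241/1072 + 4288/1315 = 146933651/1409680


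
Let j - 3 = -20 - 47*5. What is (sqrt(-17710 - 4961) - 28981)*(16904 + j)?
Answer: -482591612 + 49956*I*sqrt(2519) ≈ -4.8259e+8 + 2.5073e+6*I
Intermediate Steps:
j = -252 (j = 3 + (-20 - 47*5) = 3 + (-20 - 235) = 3 - 255 = -252)
(sqrt(-17710 - 4961) - 28981)*(16904 + j) = (sqrt(-17710 - 4961) - 28981)*(16904 - 252) = (sqrt(-22671) - 28981)*16652 = (3*I*sqrt(2519) - 28981)*16652 = (-28981 + 3*I*sqrt(2519))*16652 = -482591612 + 49956*I*sqrt(2519)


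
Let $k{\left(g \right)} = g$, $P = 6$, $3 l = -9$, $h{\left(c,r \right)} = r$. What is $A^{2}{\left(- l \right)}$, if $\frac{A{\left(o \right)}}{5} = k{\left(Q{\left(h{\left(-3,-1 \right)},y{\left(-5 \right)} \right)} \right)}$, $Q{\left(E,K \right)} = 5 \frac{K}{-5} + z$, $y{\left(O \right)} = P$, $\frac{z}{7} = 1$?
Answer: $25$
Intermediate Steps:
$z = 7$ ($z = 7 \cdot 1 = 7$)
$l = -3$ ($l = \frac{1}{3} \left(-9\right) = -3$)
$y{\left(O \right)} = 6$
$Q{\left(E,K \right)} = 7 - K$ ($Q{\left(E,K \right)} = 5 \frac{K}{-5} + 7 = 5 K \left(- \frac{1}{5}\right) + 7 = 5 \left(- \frac{K}{5}\right) + 7 = - K + 7 = 7 - K$)
$A{\left(o \right)} = 5$ ($A{\left(o \right)} = 5 \left(7 - 6\right) = 5 \cdot 1 = 5$)
$A^{2}{\left(- l \right)} = 5^{2} = 25$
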